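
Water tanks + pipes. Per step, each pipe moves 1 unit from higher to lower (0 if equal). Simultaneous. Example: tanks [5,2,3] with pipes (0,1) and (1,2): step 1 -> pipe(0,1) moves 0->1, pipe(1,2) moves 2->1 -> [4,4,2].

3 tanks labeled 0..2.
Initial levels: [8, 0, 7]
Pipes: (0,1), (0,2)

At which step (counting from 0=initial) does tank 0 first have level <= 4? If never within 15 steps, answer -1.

Step 1: flows [0->1,0->2] -> levels [6 1 8]
Step 2: flows [0->1,2->0] -> levels [6 2 7]
Step 3: flows [0->1,2->0] -> levels [6 3 6]
Step 4: flows [0->1,0=2] -> levels [5 4 6]
Step 5: flows [0->1,2->0] -> levels [5 5 5]
Step 6: flows [0=1,0=2] -> levels [5 5 5]
  -> stable; tank 0 stays at 5 > 4
Tank 0 never reaches <=4 within 15 steps

Answer: -1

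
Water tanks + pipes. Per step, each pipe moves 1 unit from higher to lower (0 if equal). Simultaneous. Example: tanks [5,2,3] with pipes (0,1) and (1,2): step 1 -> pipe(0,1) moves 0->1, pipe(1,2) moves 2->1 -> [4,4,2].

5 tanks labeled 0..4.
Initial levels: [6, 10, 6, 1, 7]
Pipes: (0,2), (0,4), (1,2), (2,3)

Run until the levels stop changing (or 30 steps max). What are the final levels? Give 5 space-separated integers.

Answer: 5 6 7 5 7

Derivation:
Step 1: flows [0=2,4->0,1->2,2->3] -> levels [7 9 6 2 6]
Step 2: flows [0->2,0->4,1->2,2->3] -> levels [5 8 7 3 7]
Step 3: flows [2->0,4->0,1->2,2->3] -> levels [7 7 6 4 6]
Step 4: flows [0->2,0->4,1->2,2->3] -> levels [5 6 7 5 7]
Step 5: flows [2->0,4->0,2->1,2->3] -> levels [7 7 4 6 6]
Step 6: flows [0->2,0->4,1->2,3->2] -> levels [5 6 7 5 7]
  -> period-2 cycle: step 6 state = step 4 state; never stabilizes
  -> state at step 30: (30-4) mod 2 = 0, same as step 4 -> [5 6 7 5 7]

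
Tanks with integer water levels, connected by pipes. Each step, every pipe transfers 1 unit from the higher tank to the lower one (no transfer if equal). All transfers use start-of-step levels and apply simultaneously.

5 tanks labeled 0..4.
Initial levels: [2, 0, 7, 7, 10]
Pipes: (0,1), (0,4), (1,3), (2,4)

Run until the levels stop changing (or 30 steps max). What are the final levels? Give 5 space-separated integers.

Step 1: flows [0->1,4->0,3->1,4->2] -> levels [2 2 8 6 8]
Step 2: flows [0=1,4->0,3->1,2=4] -> levels [3 3 8 5 7]
Step 3: flows [0=1,4->0,3->1,2->4] -> levels [4 4 7 4 7]
Step 4: flows [0=1,4->0,1=3,2=4] -> levels [5 4 7 4 6]
Step 5: flows [0->1,4->0,1=3,2->4] -> levels [5 5 6 4 6]
Step 6: flows [0=1,4->0,1->3,2=4] -> levels [6 4 6 5 5]
Step 7: flows [0->1,0->4,3->1,2->4] -> levels [4 6 5 4 7]
Step 8: flows [1->0,4->0,1->3,4->2] -> levels [6 4 6 5 5]
  -> period-2 cycle: step 8 state = step 6 state; never stabilizes
  -> state at step 30: (30-6) mod 2 = 0, same as step 6 -> [6 4 6 5 5]

Answer: 6 4 6 5 5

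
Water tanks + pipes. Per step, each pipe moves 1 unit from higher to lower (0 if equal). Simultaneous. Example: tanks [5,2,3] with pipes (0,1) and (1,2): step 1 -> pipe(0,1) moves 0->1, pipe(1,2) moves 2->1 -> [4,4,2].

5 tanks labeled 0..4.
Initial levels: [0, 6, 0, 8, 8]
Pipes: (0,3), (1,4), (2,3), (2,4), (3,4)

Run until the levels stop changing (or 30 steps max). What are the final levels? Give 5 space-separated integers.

Answer: 4 5 3 4 6

Derivation:
Step 1: flows [3->0,4->1,3->2,4->2,3=4] -> levels [1 7 2 6 6]
Step 2: flows [3->0,1->4,3->2,4->2,3=4] -> levels [2 6 4 4 6]
Step 3: flows [3->0,1=4,2=3,4->2,4->3] -> levels [3 6 5 4 4]
Step 4: flows [3->0,1->4,2->3,2->4,3=4] -> levels [4 5 3 4 6]
Step 5: flows [0=3,4->1,3->2,4->2,4->3] -> levels [4 6 5 4 3]
Step 6: flows [0=3,1->4,2->3,2->4,3->4] -> levels [4 5 3 4 6]
  -> period-2 cycle: step 6 state = step 4 state; never stabilizes
  -> state at step 30: (30-4) mod 2 = 0, same as step 4 -> [4 5 3 4 6]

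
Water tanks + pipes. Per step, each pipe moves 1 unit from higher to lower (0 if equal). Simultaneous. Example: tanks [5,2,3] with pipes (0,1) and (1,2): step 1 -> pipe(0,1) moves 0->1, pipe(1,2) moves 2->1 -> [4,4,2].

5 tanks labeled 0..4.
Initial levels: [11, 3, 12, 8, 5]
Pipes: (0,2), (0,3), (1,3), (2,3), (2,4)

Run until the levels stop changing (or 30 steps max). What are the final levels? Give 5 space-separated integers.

Answer: 7 7 9 8 8

Derivation:
Step 1: flows [2->0,0->3,3->1,2->3,2->4] -> levels [11 4 9 9 6]
Step 2: flows [0->2,0->3,3->1,2=3,2->4] -> levels [9 5 9 9 7]
Step 3: flows [0=2,0=3,3->1,2=3,2->4] -> levels [9 6 8 8 8]
Step 4: flows [0->2,0->3,3->1,2=3,2=4] -> levels [7 7 9 8 8]
Step 5: flows [2->0,3->0,3->1,2->3,2->4] -> levels [9 8 6 7 9]
Step 6: flows [0->2,0->3,1->3,3->2,4->2] -> levels [7 7 9 8 8]
  -> period-2 cycle: step 6 state = step 4 state; never stabilizes
  -> state at step 30: (30-4) mod 2 = 0, same as step 4 -> [7 7 9 8 8]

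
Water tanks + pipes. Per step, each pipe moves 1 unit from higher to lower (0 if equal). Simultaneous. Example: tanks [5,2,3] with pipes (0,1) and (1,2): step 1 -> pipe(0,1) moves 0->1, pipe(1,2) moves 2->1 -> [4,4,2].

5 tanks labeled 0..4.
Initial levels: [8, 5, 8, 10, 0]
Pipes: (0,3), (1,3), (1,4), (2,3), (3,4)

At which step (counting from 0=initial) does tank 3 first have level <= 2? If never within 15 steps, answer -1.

Answer: -1

Derivation:
Step 1: flows [3->0,3->1,1->4,3->2,3->4] -> levels [9 5 9 6 2]
Step 2: flows [0->3,3->1,1->4,2->3,3->4] -> levels [8 5 8 6 4]
Step 3: flows [0->3,3->1,1->4,2->3,3->4] -> levels [7 5 7 6 6]
Step 4: flows [0->3,3->1,4->1,2->3,3=4] -> levels [6 7 6 7 5]
Step 5: flows [3->0,1=3,1->4,3->2,3->4] -> levels [7 6 7 4 7]
Step 6: flows [0->3,1->3,4->1,2->3,4->3] -> levels [6 6 6 8 5]
Step 7: flows [3->0,3->1,1->4,3->2,3->4] -> levels [7 6 7 4 7]
  -> period-2 cycle (repeats step 5); tank 3 never drops to <=2
Tank 3 never reaches <=2 within 15 steps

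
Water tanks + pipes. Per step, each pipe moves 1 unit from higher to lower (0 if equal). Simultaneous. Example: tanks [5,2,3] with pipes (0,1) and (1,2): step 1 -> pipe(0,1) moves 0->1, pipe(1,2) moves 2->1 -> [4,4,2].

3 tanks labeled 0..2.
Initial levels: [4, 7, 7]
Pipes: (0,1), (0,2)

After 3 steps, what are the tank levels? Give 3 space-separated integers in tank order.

Step 1: flows [1->0,2->0] -> levels [6 6 6]
Step 2: flows [0=1,0=2] -> levels [6 6 6]
  -> stable; steps 3..3 unchanged -> [6 6 6]

Answer: 6 6 6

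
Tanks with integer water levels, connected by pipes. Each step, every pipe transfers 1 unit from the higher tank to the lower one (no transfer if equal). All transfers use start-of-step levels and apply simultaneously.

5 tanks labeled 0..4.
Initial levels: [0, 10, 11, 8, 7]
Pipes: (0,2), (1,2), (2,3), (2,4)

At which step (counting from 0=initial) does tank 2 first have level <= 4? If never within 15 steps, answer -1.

Answer: -1

Derivation:
Step 1: flows [2->0,2->1,2->3,2->4] -> levels [1 11 7 9 8]
Step 2: flows [2->0,1->2,3->2,4->2] -> levels [2 10 9 8 7]
Step 3: flows [2->0,1->2,2->3,2->4] -> levels [3 9 7 9 8]
Step 4: flows [2->0,1->2,3->2,4->2] -> levels [4 8 9 8 7]
Step 5: flows [2->0,2->1,2->3,2->4] -> levels [5 9 5 9 8]
Step 6: flows [0=2,1->2,3->2,4->2] -> levels [5 8 8 8 7]
Step 7: flows [2->0,1=2,2=3,2->4] -> levels [6 8 6 8 8]
Step 8: flows [0=2,1->2,3->2,4->2] -> levels [6 7 9 7 7]
Step 9: flows [2->0,2->1,2->3,2->4] -> levels [7 8 5 8 8]
Step 10: flows [0->2,1->2,3->2,4->2] -> levels [6 7 9 7 7]
  -> period-2 cycle (repeats step 8); tank 2 never drops to <=4
Tank 2 never reaches <=4 within 15 steps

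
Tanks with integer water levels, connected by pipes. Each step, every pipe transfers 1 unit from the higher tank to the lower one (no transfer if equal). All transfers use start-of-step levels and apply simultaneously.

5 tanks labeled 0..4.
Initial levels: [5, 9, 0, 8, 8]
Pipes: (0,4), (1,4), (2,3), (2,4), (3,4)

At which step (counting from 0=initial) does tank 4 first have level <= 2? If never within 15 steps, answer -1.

Answer: -1

Derivation:
Step 1: flows [4->0,1->4,3->2,4->2,3=4] -> levels [6 8 2 7 7]
Step 2: flows [4->0,1->4,3->2,4->2,3=4] -> levels [7 7 4 6 6]
Step 3: flows [0->4,1->4,3->2,4->2,3=4] -> levels [6 6 6 5 7]
Step 4: flows [4->0,4->1,2->3,4->2,4->3] -> levels [7 7 6 7 3]
Step 5: flows [0->4,1->4,3->2,2->4,3->4] -> levels [6 6 6 5 7]
  -> period-2 cycle (repeats step 3); tank 4 never drops to <=2
Tank 4 never reaches <=2 within 15 steps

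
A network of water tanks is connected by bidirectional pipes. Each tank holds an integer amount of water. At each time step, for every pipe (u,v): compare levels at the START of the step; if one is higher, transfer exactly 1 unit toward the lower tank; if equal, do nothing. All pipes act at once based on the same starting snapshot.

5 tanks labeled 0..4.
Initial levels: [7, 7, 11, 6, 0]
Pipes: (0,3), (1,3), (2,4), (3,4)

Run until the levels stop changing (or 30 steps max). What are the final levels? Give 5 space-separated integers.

Step 1: flows [0->3,1->3,2->4,3->4] -> levels [6 6 10 7 2]
Step 2: flows [3->0,3->1,2->4,3->4] -> levels [7 7 9 4 4]
Step 3: flows [0->3,1->3,2->4,3=4] -> levels [6 6 8 6 5]
Step 4: flows [0=3,1=3,2->4,3->4] -> levels [6 6 7 5 7]
Step 5: flows [0->3,1->3,2=4,4->3] -> levels [5 5 7 8 6]
Step 6: flows [3->0,3->1,2->4,3->4] -> levels [6 6 6 5 8]
Step 7: flows [0->3,1->3,4->2,4->3] -> levels [5 5 7 8 6]
  -> period-2 cycle: step 7 state = step 5 state; never stabilizes
  -> state at step 30: (30-5) mod 2 = 1, same as step 6 -> [6 6 6 5 8]

Answer: 6 6 6 5 8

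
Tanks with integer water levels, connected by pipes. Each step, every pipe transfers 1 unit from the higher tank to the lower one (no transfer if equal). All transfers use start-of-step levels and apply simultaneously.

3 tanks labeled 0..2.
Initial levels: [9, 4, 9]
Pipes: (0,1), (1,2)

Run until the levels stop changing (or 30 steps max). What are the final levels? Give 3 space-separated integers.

Answer: 7 8 7

Derivation:
Step 1: flows [0->1,2->1] -> levels [8 6 8]
Step 2: flows [0->1,2->1] -> levels [7 8 7]
Step 3: flows [1->0,1->2] -> levels [8 6 8]
  -> period-2 cycle: step 3 state = step 1 state; never stabilizes
  -> state at step 30: (30-1) mod 2 = 1, same as step 2 -> [7 8 7]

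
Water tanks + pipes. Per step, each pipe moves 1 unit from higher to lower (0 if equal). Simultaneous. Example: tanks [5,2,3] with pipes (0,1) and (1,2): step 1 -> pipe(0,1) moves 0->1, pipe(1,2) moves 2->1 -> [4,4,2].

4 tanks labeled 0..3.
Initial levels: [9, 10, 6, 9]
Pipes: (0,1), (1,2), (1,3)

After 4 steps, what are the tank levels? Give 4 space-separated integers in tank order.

Step 1: flows [1->0,1->2,1->3] -> levels [10 7 7 10]
Step 2: flows [0->1,1=2,3->1] -> levels [9 9 7 9]
Step 3: flows [0=1,1->2,1=3] -> levels [9 8 8 9]
Step 4: flows [0->1,1=2,3->1] -> levels [8 10 8 8]

Answer: 8 10 8 8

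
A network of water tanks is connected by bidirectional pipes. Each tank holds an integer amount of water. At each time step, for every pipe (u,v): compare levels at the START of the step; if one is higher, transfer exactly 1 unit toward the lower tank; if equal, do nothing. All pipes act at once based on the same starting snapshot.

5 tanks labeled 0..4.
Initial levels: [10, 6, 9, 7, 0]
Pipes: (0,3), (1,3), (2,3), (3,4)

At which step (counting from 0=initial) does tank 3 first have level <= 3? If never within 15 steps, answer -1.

Answer: -1

Derivation:
Step 1: flows [0->3,3->1,2->3,3->4] -> levels [9 7 8 7 1]
Step 2: flows [0->3,1=3,2->3,3->4] -> levels [8 7 7 8 2]
Step 3: flows [0=3,3->1,3->2,3->4] -> levels [8 8 8 5 3]
Step 4: flows [0->3,1->3,2->3,3->4] -> levels [7 7 7 7 4]
Step 5: flows [0=3,1=3,2=3,3->4] -> levels [7 7 7 6 5]
Step 6: flows [0->3,1->3,2->3,3->4] -> levels [6 6 6 8 6]
Step 7: flows [3->0,3->1,3->2,3->4] -> levels [7 7 7 4 7]
Step 8: flows [0->3,1->3,2->3,4->3] -> levels [6 6 6 8 6]
  -> period-2 cycle (repeats step 6); tank 3 never drops to <=3
Tank 3 never reaches <=3 within 15 steps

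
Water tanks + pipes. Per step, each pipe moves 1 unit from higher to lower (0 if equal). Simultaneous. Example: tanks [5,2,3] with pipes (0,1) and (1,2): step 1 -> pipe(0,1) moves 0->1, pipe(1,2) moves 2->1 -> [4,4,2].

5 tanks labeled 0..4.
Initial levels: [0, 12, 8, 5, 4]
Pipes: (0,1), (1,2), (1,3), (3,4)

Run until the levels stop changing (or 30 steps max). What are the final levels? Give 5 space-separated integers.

Answer: 6 5 6 7 5

Derivation:
Step 1: flows [1->0,1->2,1->3,3->4] -> levels [1 9 9 5 5]
Step 2: flows [1->0,1=2,1->3,3=4] -> levels [2 7 9 6 5]
Step 3: flows [1->0,2->1,1->3,3->4] -> levels [3 6 8 6 6]
Step 4: flows [1->0,2->1,1=3,3=4] -> levels [4 6 7 6 6]
Step 5: flows [1->0,2->1,1=3,3=4] -> levels [5 6 6 6 6]
Step 6: flows [1->0,1=2,1=3,3=4] -> levels [6 5 6 6 6]
Step 7: flows [0->1,2->1,3->1,3=4] -> levels [5 8 5 5 6]
Step 8: flows [1->0,1->2,1->3,4->3] -> levels [6 5 6 7 5]
Step 9: flows [0->1,2->1,3->1,3->4] -> levels [5 8 5 5 6]
  -> period-2 cycle: step 9 state = step 7 state; never stabilizes
  -> state at step 30: (30-7) mod 2 = 1, same as step 8 -> [6 5 6 7 5]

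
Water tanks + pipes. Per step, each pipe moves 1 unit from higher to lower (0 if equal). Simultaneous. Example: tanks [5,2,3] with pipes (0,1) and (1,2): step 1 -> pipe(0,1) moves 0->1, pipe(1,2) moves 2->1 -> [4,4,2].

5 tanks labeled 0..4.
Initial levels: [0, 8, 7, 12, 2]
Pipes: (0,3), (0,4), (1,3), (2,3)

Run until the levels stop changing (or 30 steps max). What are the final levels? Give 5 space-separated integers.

Answer: 4 6 6 7 6

Derivation:
Step 1: flows [3->0,4->0,3->1,3->2] -> levels [2 9 8 9 1]
Step 2: flows [3->0,0->4,1=3,3->2] -> levels [2 9 9 7 2]
Step 3: flows [3->0,0=4,1->3,2->3] -> levels [3 8 8 8 2]
Step 4: flows [3->0,0->4,1=3,2=3] -> levels [3 8 8 7 3]
Step 5: flows [3->0,0=4,1->3,2->3] -> levels [4 7 7 8 3]
Step 6: flows [3->0,0->4,3->1,3->2] -> levels [4 8 8 5 4]
Step 7: flows [3->0,0=4,1->3,2->3] -> levels [5 7 7 6 4]
Step 8: flows [3->0,0->4,1->3,2->3] -> levels [5 6 6 7 5]
Step 9: flows [3->0,0=4,3->1,3->2] -> levels [6 7 7 4 5]
Step 10: flows [0->3,0->4,1->3,2->3] -> levels [4 6 6 7 6]
Step 11: flows [3->0,4->0,3->1,3->2] -> levels [6 7 7 4 5]
  -> period-2 cycle: step 11 state = step 9 state; never stabilizes
  -> state at step 30: (30-9) mod 2 = 1, same as step 10 -> [4 6 6 7 6]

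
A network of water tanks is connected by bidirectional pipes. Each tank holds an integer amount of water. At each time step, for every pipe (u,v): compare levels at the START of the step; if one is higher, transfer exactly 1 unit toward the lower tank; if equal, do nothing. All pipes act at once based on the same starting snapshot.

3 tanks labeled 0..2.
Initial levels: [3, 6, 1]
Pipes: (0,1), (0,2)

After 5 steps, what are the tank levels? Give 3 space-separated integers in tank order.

Step 1: flows [1->0,0->2] -> levels [3 5 2]
Step 2: flows [1->0,0->2] -> levels [3 4 3]
Step 3: flows [1->0,0=2] -> levels [4 3 3]
Step 4: flows [0->1,0->2] -> levels [2 4 4]
Step 5: flows [1->0,2->0] -> levels [4 3 3]

Answer: 4 3 3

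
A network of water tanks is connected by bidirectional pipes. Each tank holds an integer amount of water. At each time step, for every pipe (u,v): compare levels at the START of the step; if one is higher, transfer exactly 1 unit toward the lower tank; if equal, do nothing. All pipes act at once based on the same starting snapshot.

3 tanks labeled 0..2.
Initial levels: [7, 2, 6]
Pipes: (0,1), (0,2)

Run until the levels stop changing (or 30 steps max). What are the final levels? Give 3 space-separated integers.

Answer: 5 5 5

Derivation:
Step 1: flows [0->1,0->2] -> levels [5 3 7]
Step 2: flows [0->1,2->0] -> levels [5 4 6]
Step 3: flows [0->1,2->0] -> levels [5 5 5]
Step 4: flows [0=1,0=2] -> levels [5 5 5]
  -> stable (no change)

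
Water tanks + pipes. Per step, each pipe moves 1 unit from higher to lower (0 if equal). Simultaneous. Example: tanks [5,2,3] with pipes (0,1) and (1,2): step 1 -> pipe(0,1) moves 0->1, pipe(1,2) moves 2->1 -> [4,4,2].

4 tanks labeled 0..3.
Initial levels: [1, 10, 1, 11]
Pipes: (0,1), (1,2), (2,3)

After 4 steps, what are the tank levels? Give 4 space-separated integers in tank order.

Answer: 4 5 7 7

Derivation:
Step 1: flows [1->0,1->2,3->2] -> levels [2 8 3 10]
Step 2: flows [1->0,1->2,3->2] -> levels [3 6 5 9]
Step 3: flows [1->0,1->2,3->2] -> levels [4 4 7 8]
Step 4: flows [0=1,2->1,3->2] -> levels [4 5 7 7]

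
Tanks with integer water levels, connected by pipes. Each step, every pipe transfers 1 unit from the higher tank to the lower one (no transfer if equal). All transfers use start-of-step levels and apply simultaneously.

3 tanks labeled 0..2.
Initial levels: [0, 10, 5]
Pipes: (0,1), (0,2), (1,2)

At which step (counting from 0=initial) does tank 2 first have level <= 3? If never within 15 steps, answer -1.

Step 1: flows [1->0,2->0,1->2] -> levels [2 8 5]
Step 2: flows [1->0,2->0,1->2] -> levels [4 6 5]
Step 3: flows [1->0,2->0,1->2] -> levels [6 4 5]
Step 4: flows [0->1,0->2,2->1] -> levels [4 6 5]
  -> period-2 cycle (repeats step 2); tank 2 never drops to <=3
Tank 2 never reaches <=3 within 15 steps

Answer: -1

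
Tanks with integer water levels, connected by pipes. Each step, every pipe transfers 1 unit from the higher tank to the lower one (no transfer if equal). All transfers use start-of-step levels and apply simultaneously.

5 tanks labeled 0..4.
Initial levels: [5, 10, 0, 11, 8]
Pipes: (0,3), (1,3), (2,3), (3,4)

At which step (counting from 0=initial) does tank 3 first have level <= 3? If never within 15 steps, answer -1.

Step 1: flows [3->0,3->1,3->2,3->4] -> levels [6 11 1 7 9]
Step 2: flows [3->0,1->3,3->2,4->3] -> levels [7 10 2 7 8]
Step 3: flows [0=3,1->3,3->2,4->3] -> levels [7 9 3 8 7]
Step 4: flows [3->0,1->3,3->2,3->4] -> levels [8 8 4 6 8]
Step 5: flows [0->3,1->3,3->2,4->3] -> levels [7 7 5 8 7]
Step 6: flows [3->0,3->1,3->2,3->4] -> levels [8 8 6 4 8]
Step 7: flows [0->3,1->3,2->3,4->3] -> levels [7 7 5 8 7]
  -> period-2 cycle (repeats step 5); tank 3 never drops to <=3
Tank 3 never reaches <=3 within 15 steps

Answer: -1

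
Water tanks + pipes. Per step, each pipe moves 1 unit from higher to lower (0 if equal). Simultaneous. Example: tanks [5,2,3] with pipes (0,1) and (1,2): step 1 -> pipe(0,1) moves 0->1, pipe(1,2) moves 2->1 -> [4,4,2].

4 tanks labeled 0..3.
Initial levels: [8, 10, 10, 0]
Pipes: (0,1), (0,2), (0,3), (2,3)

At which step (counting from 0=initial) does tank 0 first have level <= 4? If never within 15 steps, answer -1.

Step 1: flows [1->0,2->0,0->3,2->3] -> levels [9 9 8 2]
Step 2: flows [0=1,0->2,0->3,2->3] -> levels [7 9 8 4]
Step 3: flows [1->0,2->0,0->3,2->3] -> levels [8 8 6 6]
Step 4: flows [0=1,0->2,0->3,2=3] -> levels [6 8 7 7]
Step 5: flows [1->0,2->0,3->0,2=3] -> levels [9 7 6 6]
Step 6: flows [0->1,0->2,0->3,2=3] -> levels [6 8 7 7]
  -> period-2 cycle (repeats step 4); tank 0 never drops to <=4
Tank 0 never reaches <=4 within 15 steps

Answer: -1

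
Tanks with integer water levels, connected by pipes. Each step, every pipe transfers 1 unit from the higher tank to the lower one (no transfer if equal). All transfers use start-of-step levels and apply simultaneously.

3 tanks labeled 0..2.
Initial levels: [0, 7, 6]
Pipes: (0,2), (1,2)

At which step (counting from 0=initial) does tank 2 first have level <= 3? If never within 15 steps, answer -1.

Answer: 6

Derivation:
Step 1: flows [2->0,1->2] -> levels [1 6 6]
Step 2: flows [2->0,1=2] -> levels [2 6 5]
Step 3: flows [2->0,1->2] -> levels [3 5 5]
Step 4: flows [2->0,1=2] -> levels [4 5 4]
Step 5: flows [0=2,1->2] -> levels [4 4 5]
Step 6: flows [2->0,2->1] -> levels [5 5 3]
Tank 2 first reaches <=3 at step 6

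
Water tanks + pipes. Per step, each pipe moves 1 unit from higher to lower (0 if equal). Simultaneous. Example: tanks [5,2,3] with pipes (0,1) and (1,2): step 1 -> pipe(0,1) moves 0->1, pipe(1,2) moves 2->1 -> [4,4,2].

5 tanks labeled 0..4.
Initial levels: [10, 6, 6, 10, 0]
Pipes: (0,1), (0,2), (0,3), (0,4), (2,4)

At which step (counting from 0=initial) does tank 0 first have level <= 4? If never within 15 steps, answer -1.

Step 1: flows [0->1,0->2,0=3,0->4,2->4] -> levels [7 7 6 10 2]
Step 2: flows [0=1,0->2,3->0,0->4,2->4] -> levels [6 7 6 9 4]
Step 3: flows [1->0,0=2,3->0,0->4,2->4] -> levels [7 6 5 8 6]
Step 4: flows [0->1,0->2,3->0,0->4,4->2] -> levels [5 7 7 7 6]
Step 5: flows [1->0,2->0,3->0,4->0,2->4] -> levels [9 6 5 6 6]
Step 6: flows [0->1,0->2,0->3,0->4,4->2] -> levels [5 7 7 7 6]
  -> period-2 cycle (repeats step 4); tank 0 never drops to <=4
Tank 0 never reaches <=4 within 15 steps

Answer: -1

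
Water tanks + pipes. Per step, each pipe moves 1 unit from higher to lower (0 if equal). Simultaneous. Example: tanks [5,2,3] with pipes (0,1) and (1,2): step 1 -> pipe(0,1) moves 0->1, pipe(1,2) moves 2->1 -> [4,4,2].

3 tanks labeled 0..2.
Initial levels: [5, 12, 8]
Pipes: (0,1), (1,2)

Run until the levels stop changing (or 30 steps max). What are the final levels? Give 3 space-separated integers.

Answer: 8 9 8

Derivation:
Step 1: flows [1->0,1->2] -> levels [6 10 9]
Step 2: flows [1->0,1->2] -> levels [7 8 10]
Step 3: flows [1->0,2->1] -> levels [8 8 9]
Step 4: flows [0=1,2->1] -> levels [8 9 8]
Step 5: flows [1->0,1->2] -> levels [9 7 9]
Step 6: flows [0->1,2->1] -> levels [8 9 8]
  -> period-2 cycle: step 6 state = step 4 state; never stabilizes
  -> state at step 30: (30-4) mod 2 = 0, same as step 4 -> [8 9 8]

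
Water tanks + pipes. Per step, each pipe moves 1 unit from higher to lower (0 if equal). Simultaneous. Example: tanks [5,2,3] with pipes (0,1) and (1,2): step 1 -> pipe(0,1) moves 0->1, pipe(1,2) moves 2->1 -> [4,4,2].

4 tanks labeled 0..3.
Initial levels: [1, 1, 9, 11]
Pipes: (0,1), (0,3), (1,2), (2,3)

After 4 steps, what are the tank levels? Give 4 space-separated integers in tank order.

Step 1: flows [0=1,3->0,2->1,3->2] -> levels [2 2 9 9]
Step 2: flows [0=1,3->0,2->1,2=3] -> levels [3 3 8 8]
Step 3: flows [0=1,3->0,2->1,2=3] -> levels [4 4 7 7]
Step 4: flows [0=1,3->0,2->1,2=3] -> levels [5 5 6 6]

Answer: 5 5 6 6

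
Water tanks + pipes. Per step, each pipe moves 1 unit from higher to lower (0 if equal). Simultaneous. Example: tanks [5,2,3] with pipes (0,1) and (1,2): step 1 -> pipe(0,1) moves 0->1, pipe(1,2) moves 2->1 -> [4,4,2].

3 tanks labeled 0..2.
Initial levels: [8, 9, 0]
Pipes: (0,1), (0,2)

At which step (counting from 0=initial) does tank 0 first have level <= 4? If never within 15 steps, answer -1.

Answer: -1

Derivation:
Step 1: flows [1->0,0->2] -> levels [8 8 1]
Step 2: flows [0=1,0->2] -> levels [7 8 2]
Step 3: flows [1->0,0->2] -> levels [7 7 3]
Step 4: flows [0=1,0->2] -> levels [6 7 4]
Step 5: flows [1->0,0->2] -> levels [6 6 5]
Step 6: flows [0=1,0->2] -> levels [5 6 6]
Step 7: flows [1->0,2->0] -> levels [7 5 5]
Step 8: flows [0->1,0->2] -> levels [5 6 6]
  -> period-2 cycle (repeats step 6); tank 0 never drops to <=4
Tank 0 never reaches <=4 within 15 steps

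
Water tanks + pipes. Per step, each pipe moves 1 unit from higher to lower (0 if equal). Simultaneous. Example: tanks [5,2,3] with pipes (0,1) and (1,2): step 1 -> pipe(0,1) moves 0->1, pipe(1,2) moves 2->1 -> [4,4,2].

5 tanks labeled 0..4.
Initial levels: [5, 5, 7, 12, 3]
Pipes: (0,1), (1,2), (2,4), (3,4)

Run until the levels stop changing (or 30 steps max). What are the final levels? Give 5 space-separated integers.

Answer: 6 5 7 8 6

Derivation:
Step 1: flows [0=1,2->1,2->4,3->4] -> levels [5 6 5 11 5]
Step 2: flows [1->0,1->2,2=4,3->4] -> levels [6 4 6 10 6]
Step 3: flows [0->1,2->1,2=4,3->4] -> levels [5 6 5 9 7]
Step 4: flows [1->0,1->2,4->2,3->4] -> levels [6 4 7 8 7]
Step 5: flows [0->1,2->1,2=4,3->4] -> levels [5 6 6 7 8]
Step 6: flows [1->0,1=2,4->2,4->3] -> levels [6 5 7 8 6]
Step 7: flows [0->1,2->1,2->4,3->4] -> levels [5 7 5 7 8]
Step 8: flows [1->0,1->2,4->2,4->3] -> levels [6 5 7 8 6]
  -> period-2 cycle: step 8 state = step 6 state; never stabilizes
  -> state at step 30: (30-6) mod 2 = 0, same as step 6 -> [6 5 7 8 6]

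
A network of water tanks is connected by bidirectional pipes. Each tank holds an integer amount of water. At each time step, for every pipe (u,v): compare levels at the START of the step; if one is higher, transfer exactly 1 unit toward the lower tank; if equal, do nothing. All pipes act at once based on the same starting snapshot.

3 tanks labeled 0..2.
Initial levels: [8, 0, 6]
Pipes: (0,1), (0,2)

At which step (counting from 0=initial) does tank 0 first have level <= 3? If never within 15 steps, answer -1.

Answer: -1

Derivation:
Step 1: flows [0->1,0->2] -> levels [6 1 7]
Step 2: flows [0->1,2->0] -> levels [6 2 6]
Step 3: flows [0->1,0=2] -> levels [5 3 6]
Step 4: flows [0->1,2->0] -> levels [5 4 5]
Step 5: flows [0->1,0=2] -> levels [4 5 5]
Step 6: flows [1->0,2->0] -> levels [6 4 4]
Step 7: flows [0->1,0->2] -> levels [4 5 5]
  -> period-2 cycle (repeats step 5); tank 0 never drops to <=3
Tank 0 never reaches <=3 within 15 steps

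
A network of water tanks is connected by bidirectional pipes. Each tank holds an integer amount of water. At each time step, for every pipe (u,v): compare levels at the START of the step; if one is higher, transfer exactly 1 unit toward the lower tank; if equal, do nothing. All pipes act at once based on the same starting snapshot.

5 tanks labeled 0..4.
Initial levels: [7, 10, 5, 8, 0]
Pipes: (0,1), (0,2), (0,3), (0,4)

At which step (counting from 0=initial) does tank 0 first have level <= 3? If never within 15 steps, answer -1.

Step 1: flows [1->0,0->2,3->0,0->4] -> levels [7 9 6 7 1]
Step 2: flows [1->0,0->2,0=3,0->4] -> levels [6 8 7 7 2]
Step 3: flows [1->0,2->0,3->0,0->4] -> levels [8 7 6 6 3]
Step 4: flows [0->1,0->2,0->3,0->4] -> levels [4 8 7 7 4]
Step 5: flows [1->0,2->0,3->0,0=4] -> levels [7 7 6 6 4]
Step 6: flows [0=1,0->2,0->3,0->4] -> levels [4 7 7 7 5]
Step 7: flows [1->0,2->0,3->0,4->0] -> levels [8 6 6 6 4]
Step 8: flows [0->1,0->2,0->3,0->4] -> levels [4 7 7 7 5]
  -> period-2 cycle (repeats step 6); tank 0 never drops to <=3
Tank 0 never reaches <=3 within 15 steps

Answer: -1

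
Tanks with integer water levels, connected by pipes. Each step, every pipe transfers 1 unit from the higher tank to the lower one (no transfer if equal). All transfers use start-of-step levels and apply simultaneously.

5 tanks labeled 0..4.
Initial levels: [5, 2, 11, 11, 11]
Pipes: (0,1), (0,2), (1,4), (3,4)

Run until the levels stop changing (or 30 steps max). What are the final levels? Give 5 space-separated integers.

Step 1: flows [0->1,2->0,4->1,3=4] -> levels [5 4 10 11 10]
Step 2: flows [0->1,2->0,4->1,3->4] -> levels [5 6 9 10 10]
Step 3: flows [1->0,2->0,4->1,3=4] -> levels [7 6 8 10 9]
Step 4: flows [0->1,2->0,4->1,3->4] -> levels [7 8 7 9 9]
Step 5: flows [1->0,0=2,4->1,3=4] -> levels [8 8 7 9 8]
Step 6: flows [0=1,0->2,1=4,3->4] -> levels [7 8 8 8 9]
Step 7: flows [1->0,2->0,4->1,4->3] -> levels [9 8 7 9 7]
Step 8: flows [0->1,0->2,1->4,3->4] -> levels [7 8 8 8 9]
  -> period-2 cycle: step 8 state = step 6 state; never stabilizes
  -> state at step 30: (30-6) mod 2 = 0, same as step 6 -> [7 8 8 8 9]

Answer: 7 8 8 8 9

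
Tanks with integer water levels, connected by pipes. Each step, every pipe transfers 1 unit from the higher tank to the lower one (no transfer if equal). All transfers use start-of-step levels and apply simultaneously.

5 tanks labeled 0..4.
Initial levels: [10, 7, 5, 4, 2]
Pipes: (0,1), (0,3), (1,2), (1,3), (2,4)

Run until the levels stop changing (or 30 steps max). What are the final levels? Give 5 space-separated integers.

Step 1: flows [0->1,0->3,1->2,1->3,2->4] -> levels [8 6 5 6 3]
Step 2: flows [0->1,0->3,1->2,1=3,2->4] -> levels [6 6 5 7 4]
Step 3: flows [0=1,3->0,1->2,3->1,2->4] -> levels [7 6 5 5 5]
Step 4: flows [0->1,0->3,1->2,1->3,2=4] -> levels [5 5 6 7 5]
Step 5: flows [0=1,3->0,2->1,3->1,2->4] -> levels [6 7 4 5 6]
Step 6: flows [1->0,0->3,1->2,1->3,4->2] -> levels [6 4 6 7 5]
Step 7: flows [0->1,3->0,2->1,3->1,2->4] -> levels [6 7 4 5 6]
  -> period-2 cycle: step 7 state = step 5 state; never stabilizes
  -> state at step 30: (30-5) mod 2 = 1, same as step 6 -> [6 4 6 7 5]

Answer: 6 4 6 7 5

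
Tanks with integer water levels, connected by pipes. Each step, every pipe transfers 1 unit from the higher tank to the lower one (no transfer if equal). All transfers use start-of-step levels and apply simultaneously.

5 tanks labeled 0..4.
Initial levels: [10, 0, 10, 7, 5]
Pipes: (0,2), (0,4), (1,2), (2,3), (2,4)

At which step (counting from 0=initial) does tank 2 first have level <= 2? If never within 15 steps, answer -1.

Answer: -1

Derivation:
Step 1: flows [0=2,0->4,2->1,2->3,2->4] -> levels [9 1 7 8 7]
Step 2: flows [0->2,0->4,2->1,3->2,2=4] -> levels [7 2 8 7 8]
Step 3: flows [2->0,4->0,2->1,2->3,2=4] -> levels [9 3 5 8 7]
Step 4: flows [0->2,0->4,2->1,3->2,4->2] -> levels [7 4 7 7 7]
Step 5: flows [0=2,0=4,2->1,2=3,2=4] -> levels [7 5 6 7 7]
Step 6: flows [0->2,0=4,2->1,3->2,4->2] -> levels [6 6 8 6 6]
Step 7: flows [2->0,0=4,2->1,2->3,2->4] -> levels [7 7 4 7 7]
Step 8: flows [0->2,0=4,1->2,3->2,4->2] -> levels [6 6 8 6 6]
  -> period-2 cycle (repeats step 6); tank 2 never drops to <=2
Tank 2 never reaches <=2 within 15 steps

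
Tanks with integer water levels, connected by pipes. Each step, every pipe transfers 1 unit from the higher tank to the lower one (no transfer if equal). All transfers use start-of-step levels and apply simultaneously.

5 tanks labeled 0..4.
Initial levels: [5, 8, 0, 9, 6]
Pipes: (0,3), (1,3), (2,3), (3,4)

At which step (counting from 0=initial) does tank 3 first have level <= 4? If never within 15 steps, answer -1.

Answer: 5

Derivation:
Step 1: flows [3->0,3->1,3->2,3->4] -> levels [6 9 1 5 7]
Step 2: flows [0->3,1->3,3->2,4->3] -> levels [5 8 2 7 6]
Step 3: flows [3->0,1->3,3->2,3->4] -> levels [6 7 3 5 7]
Step 4: flows [0->3,1->3,3->2,4->3] -> levels [5 6 4 7 6]
Step 5: flows [3->0,3->1,3->2,3->4] -> levels [6 7 5 3 7]
Tank 3 first reaches <=4 at step 5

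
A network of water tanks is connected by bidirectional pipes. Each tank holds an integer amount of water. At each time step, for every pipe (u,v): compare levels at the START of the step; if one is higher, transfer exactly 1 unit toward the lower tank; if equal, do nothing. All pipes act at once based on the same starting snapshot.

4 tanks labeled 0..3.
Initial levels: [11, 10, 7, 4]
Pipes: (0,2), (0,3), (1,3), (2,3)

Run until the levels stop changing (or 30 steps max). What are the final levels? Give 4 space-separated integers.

Step 1: flows [0->2,0->3,1->3,2->3] -> levels [9 9 7 7]
Step 2: flows [0->2,0->3,1->3,2=3] -> levels [7 8 8 9]
Step 3: flows [2->0,3->0,3->1,3->2] -> levels [9 9 8 6]
Step 4: flows [0->2,0->3,1->3,2->3] -> levels [7 8 8 9]
  -> period-2 cycle: step 4 state = step 2 state; never stabilizes
  -> state at step 30: (30-2) mod 2 = 0, same as step 2 -> [7 8 8 9]

Answer: 7 8 8 9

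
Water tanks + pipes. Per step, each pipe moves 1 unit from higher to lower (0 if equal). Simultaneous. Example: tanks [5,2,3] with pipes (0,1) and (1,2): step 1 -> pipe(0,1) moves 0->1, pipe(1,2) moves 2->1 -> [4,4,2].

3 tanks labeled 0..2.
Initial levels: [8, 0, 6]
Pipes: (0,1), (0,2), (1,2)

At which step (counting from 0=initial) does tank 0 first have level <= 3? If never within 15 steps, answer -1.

Step 1: flows [0->1,0->2,2->1] -> levels [6 2 6]
Step 2: flows [0->1,0=2,2->1] -> levels [5 4 5]
Step 3: flows [0->1,0=2,2->1] -> levels [4 6 4]
Step 4: flows [1->0,0=2,1->2] -> levels [5 4 5]
  -> period-2 cycle (repeats step 2); tank 0 never drops to <=3
Tank 0 never reaches <=3 within 15 steps

Answer: -1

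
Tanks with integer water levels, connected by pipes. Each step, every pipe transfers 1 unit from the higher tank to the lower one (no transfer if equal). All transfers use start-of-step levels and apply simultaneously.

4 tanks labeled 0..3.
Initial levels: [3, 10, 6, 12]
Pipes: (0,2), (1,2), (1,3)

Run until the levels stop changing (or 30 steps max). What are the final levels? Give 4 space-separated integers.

Answer: 7 7 9 8

Derivation:
Step 1: flows [2->0,1->2,3->1] -> levels [4 10 6 11]
Step 2: flows [2->0,1->2,3->1] -> levels [5 10 6 10]
Step 3: flows [2->0,1->2,1=3] -> levels [6 9 6 10]
Step 4: flows [0=2,1->2,3->1] -> levels [6 9 7 9]
Step 5: flows [2->0,1->2,1=3] -> levels [7 8 7 9]
Step 6: flows [0=2,1->2,3->1] -> levels [7 8 8 8]
Step 7: flows [2->0,1=2,1=3] -> levels [8 8 7 8]
Step 8: flows [0->2,1->2,1=3] -> levels [7 7 9 8]
Step 9: flows [2->0,2->1,3->1] -> levels [8 9 7 7]
Step 10: flows [0->2,1->2,1->3] -> levels [7 7 9 8]
  -> period-2 cycle: step 10 state = step 8 state; never stabilizes
  -> state at step 30: (30-8) mod 2 = 0, same as step 8 -> [7 7 9 8]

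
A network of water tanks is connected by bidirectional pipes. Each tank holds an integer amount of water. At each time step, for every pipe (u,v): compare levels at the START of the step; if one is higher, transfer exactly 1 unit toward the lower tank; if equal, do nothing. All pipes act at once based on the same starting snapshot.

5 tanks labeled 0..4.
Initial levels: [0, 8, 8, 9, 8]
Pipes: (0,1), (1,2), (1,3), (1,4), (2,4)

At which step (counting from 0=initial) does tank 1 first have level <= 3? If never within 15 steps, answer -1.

Step 1: flows [1->0,1=2,3->1,1=4,2=4] -> levels [1 8 8 8 8]
Step 2: flows [1->0,1=2,1=3,1=4,2=4] -> levels [2 7 8 8 8]
Step 3: flows [1->0,2->1,3->1,4->1,2=4] -> levels [3 9 7 7 7]
Step 4: flows [1->0,1->2,1->3,1->4,2=4] -> levels [4 5 8 8 8]
Step 5: flows [1->0,2->1,3->1,4->1,2=4] -> levels [5 7 7 7 7]
Step 6: flows [1->0,1=2,1=3,1=4,2=4] -> levels [6 6 7 7 7]
Step 7: flows [0=1,2->1,3->1,4->1,2=4] -> levels [6 9 6 6 6]
Step 8: flows [1->0,1->2,1->3,1->4,2=4] -> levels [7 5 7 7 7]
Step 9: flows [0->1,2->1,3->1,4->1,2=4] -> levels [6 9 6 6 6]
  -> period-2 cycle (repeats step 7); tank 1 never drops to <=3
Tank 1 never reaches <=3 within 15 steps

Answer: -1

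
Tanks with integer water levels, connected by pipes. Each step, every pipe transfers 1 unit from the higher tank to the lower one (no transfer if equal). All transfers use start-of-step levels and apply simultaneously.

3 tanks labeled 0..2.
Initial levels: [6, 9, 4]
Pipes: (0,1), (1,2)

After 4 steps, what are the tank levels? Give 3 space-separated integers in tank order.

Answer: 7 5 7

Derivation:
Step 1: flows [1->0,1->2] -> levels [7 7 5]
Step 2: flows [0=1,1->2] -> levels [7 6 6]
Step 3: flows [0->1,1=2] -> levels [6 7 6]
Step 4: flows [1->0,1->2] -> levels [7 5 7]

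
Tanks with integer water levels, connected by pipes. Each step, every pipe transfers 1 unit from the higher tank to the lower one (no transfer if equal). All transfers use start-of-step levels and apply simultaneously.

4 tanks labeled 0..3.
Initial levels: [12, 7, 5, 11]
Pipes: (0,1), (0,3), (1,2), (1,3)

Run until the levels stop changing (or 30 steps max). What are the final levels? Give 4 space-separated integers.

Step 1: flows [0->1,0->3,1->2,3->1] -> levels [10 8 6 11]
Step 2: flows [0->1,3->0,1->2,3->1] -> levels [10 9 7 9]
Step 3: flows [0->1,0->3,1->2,1=3] -> levels [8 9 8 10]
Step 4: flows [1->0,3->0,1->2,3->1] -> levels [10 8 9 8]
Step 5: flows [0->1,0->3,2->1,1=3] -> levels [8 10 8 9]
Step 6: flows [1->0,3->0,1->2,1->3] -> levels [10 7 9 9]
Step 7: flows [0->1,0->3,2->1,3->1] -> levels [8 10 8 9]
  -> period-2 cycle: step 7 state = step 5 state; never stabilizes
  -> state at step 30: (30-5) mod 2 = 1, same as step 6 -> [10 7 9 9]

Answer: 10 7 9 9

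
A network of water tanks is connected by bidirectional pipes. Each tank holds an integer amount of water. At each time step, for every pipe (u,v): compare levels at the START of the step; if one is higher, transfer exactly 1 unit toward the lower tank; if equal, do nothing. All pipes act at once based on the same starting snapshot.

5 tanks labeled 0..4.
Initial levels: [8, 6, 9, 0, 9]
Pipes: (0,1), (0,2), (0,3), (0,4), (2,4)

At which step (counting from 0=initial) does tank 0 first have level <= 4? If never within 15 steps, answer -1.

Step 1: flows [0->1,2->0,0->3,4->0,2=4] -> levels [8 7 8 1 8]
Step 2: flows [0->1,0=2,0->3,0=4,2=4] -> levels [6 8 8 2 8]
Step 3: flows [1->0,2->0,0->3,4->0,2=4] -> levels [8 7 7 3 7]
Step 4: flows [0->1,0->2,0->3,0->4,2=4] -> levels [4 8 8 4 8]
Tank 0 first reaches <=4 at step 4

Answer: 4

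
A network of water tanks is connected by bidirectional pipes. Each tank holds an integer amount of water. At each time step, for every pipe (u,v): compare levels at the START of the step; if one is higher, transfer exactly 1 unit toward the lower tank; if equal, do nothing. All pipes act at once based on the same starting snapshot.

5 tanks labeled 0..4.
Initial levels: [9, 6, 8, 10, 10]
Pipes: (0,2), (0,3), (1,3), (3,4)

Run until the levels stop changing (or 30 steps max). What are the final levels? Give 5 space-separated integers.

Answer: 8 8 9 10 8

Derivation:
Step 1: flows [0->2,3->0,3->1,3=4] -> levels [9 7 9 8 10]
Step 2: flows [0=2,0->3,3->1,4->3] -> levels [8 8 9 9 9]
Step 3: flows [2->0,3->0,3->1,3=4] -> levels [10 9 8 7 9]
Step 4: flows [0->2,0->3,1->3,4->3] -> levels [8 8 9 10 8]
Step 5: flows [2->0,3->0,3->1,3->4] -> levels [10 9 8 7 9]
  -> period-2 cycle: step 5 state = step 3 state; never stabilizes
  -> state at step 30: (30-3) mod 2 = 1, same as step 4 -> [8 8 9 10 8]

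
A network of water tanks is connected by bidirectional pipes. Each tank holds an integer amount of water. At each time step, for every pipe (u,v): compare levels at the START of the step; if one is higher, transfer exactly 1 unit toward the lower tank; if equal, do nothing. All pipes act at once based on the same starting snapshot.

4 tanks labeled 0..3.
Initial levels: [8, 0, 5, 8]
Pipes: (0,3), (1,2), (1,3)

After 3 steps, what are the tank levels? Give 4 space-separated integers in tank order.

Step 1: flows [0=3,2->1,3->1] -> levels [8 2 4 7]
Step 2: flows [0->3,2->1,3->1] -> levels [7 4 3 7]
Step 3: flows [0=3,1->2,3->1] -> levels [7 4 4 6]

Answer: 7 4 4 6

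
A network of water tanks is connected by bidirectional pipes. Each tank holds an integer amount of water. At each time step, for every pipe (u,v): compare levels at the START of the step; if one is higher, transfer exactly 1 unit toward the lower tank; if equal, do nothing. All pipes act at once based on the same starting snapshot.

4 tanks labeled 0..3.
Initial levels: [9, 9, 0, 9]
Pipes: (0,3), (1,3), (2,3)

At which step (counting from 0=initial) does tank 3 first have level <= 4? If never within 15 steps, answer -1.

Answer: -1

Derivation:
Step 1: flows [0=3,1=3,3->2] -> levels [9 9 1 8]
Step 2: flows [0->3,1->3,3->2] -> levels [8 8 2 9]
Step 3: flows [3->0,3->1,3->2] -> levels [9 9 3 6]
Step 4: flows [0->3,1->3,3->2] -> levels [8 8 4 7]
Step 5: flows [0->3,1->3,3->2] -> levels [7 7 5 8]
Step 6: flows [3->0,3->1,3->2] -> levels [8 8 6 5]
Step 7: flows [0->3,1->3,2->3] -> levels [7 7 5 8]
  -> period-2 cycle (repeats step 5); tank 3 never drops to <=4
Tank 3 never reaches <=4 within 15 steps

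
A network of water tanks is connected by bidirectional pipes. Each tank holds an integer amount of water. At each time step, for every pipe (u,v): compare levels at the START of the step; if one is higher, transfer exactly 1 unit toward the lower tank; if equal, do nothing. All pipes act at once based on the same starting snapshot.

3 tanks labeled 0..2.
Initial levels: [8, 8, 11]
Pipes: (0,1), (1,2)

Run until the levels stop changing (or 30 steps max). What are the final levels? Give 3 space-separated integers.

Step 1: flows [0=1,2->1] -> levels [8 9 10]
Step 2: flows [1->0,2->1] -> levels [9 9 9]
Step 3: flows [0=1,1=2] -> levels [9 9 9]
  -> stable (no change)

Answer: 9 9 9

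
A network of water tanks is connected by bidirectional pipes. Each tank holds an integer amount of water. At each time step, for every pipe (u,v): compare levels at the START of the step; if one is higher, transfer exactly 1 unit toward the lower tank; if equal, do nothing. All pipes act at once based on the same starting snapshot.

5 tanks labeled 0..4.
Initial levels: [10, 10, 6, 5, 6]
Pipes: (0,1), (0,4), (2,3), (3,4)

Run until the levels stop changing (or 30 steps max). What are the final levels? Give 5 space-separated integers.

Step 1: flows [0=1,0->4,2->3,4->3] -> levels [9 10 5 7 6]
Step 2: flows [1->0,0->4,3->2,3->4] -> levels [9 9 6 5 8]
Step 3: flows [0=1,0->4,2->3,4->3] -> levels [8 9 5 7 8]
Step 4: flows [1->0,0=4,3->2,4->3] -> levels [9 8 6 7 7]
Step 5: flows [0->1,0->4,3->2,3=4] -> levels [7 9 7 6 8]
Step 6: flows [1->0,4->0,2->3,4->3] -> levels [9 8 6 8 6]
Step 7: flows [0->1,0->4,3->2,3->4] -> levels [7 9 7 6 8]
  -> period-2 cycle: step 7 state = step 5 state; never stabilizes
  -> state at step 30: (30-5) mod 2 = 1, same as step 6 -> [9 8 6 8 6]

Answer: 9 8 6 8 6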